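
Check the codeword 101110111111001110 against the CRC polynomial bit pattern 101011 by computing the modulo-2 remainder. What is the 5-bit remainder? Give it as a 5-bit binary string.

11100

Modulo-2 division of 101110111111001110 by 101011:
  pos 0: 101110 XOR 101011 = 000101
  pos 3: 101111 XOR 101011 = 000100
  pos 6: 100111 XOR 101011 = 001100
  pos 8: 110000 XOR 101011 = 011011
  pos 9: 110111 XOR 101011 = 011100
  pos 10: 111001 XOR 101011 = 010010
  pos 11: 100101 XOR 101011 = 001110
Remainder = 11100 (nonzero — an error is detected).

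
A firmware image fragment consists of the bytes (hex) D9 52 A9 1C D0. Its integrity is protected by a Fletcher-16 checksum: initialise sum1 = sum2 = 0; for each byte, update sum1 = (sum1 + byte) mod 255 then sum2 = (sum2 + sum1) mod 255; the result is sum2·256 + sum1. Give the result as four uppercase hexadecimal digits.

Running sums (mod 255):
  after byte 0 (D9): sum1=217, sum2=217
  after byte 1 (52): sum1=44, sum2=6
  after byte 2 (A9): sum1=213, sum2=219
  after byte 3 (1C): sum1=241, sum2=205
  after byte 4 (D0): sum1=194, sum2=144
Checksum = sum2·256 + sum1 = 144·256 + 194 = 37058 = 0x90C2.

90C2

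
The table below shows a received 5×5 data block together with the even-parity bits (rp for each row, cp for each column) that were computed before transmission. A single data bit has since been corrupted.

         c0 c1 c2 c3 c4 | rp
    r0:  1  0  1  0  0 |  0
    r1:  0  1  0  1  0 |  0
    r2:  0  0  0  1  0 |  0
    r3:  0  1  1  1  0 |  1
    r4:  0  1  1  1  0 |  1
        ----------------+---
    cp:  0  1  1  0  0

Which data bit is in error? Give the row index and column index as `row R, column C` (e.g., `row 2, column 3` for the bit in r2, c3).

row 2, column 0

Recompute each row's even parity and compare to rp:
  r0: data parity 0, sent rp 0 → ok
  r1: data parity 0, sent rp 0 → ok
  r2: data parity 1, sent rp 0 → mismatch
  r3: data parity 1, sent rp 1 → ok
  r4: data parity 1, sent rp 1 → ok
Recompute each column's even parity and compare to cp:
  c0: data parity 1, sent cp 0 → mismatch
  c1: data parity 1, sent cp 1 → ok
  c2: data parity 1, sent cp 1 → ok
  c3: data parity 0, sent cp 0 → ok
  c4: data parity 0, sent cp 0 → ok
Exactly one row (r2) and one column (c0) fail → the flipped bit is at their intersection.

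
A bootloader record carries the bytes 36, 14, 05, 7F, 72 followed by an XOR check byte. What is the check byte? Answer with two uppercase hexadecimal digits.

2A

XOR the bytes together:
  start with 0x36
  0x36 ⊕ 0x14 = 0x22
  0x22 ⊕ 0x05 = 0x27
  0x27 ⊕ 0x7F = 0x58
  0x58 ⊕ 0x72 = 0x2A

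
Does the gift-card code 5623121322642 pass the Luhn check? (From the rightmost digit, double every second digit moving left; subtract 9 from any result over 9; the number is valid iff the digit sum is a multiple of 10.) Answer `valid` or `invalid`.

valid

From the right, keep odd positions and double even positions (subtract 9 from any doubled value over 9):
  doubled (positions 2,4,...): 8 4 6 4 6 3 → sum 31
  kept (positions 1,3,...): 2 6 2 1 1 2 5 → sum 19
Total = 50.
50 mod 10 = 0, so the number is valid.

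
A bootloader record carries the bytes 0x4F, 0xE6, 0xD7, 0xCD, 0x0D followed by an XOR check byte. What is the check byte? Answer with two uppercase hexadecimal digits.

BE

XOR the bytes together:
  start with 0x4F
  0x4F ⊕ 0xE6 = 0xA9
  0xA9 ⊕ 0xD7 = 0x7E
  0x7E ⊕ 0xCD = 0xB3
  0xB3 ⊕ 0x0D = 0xBE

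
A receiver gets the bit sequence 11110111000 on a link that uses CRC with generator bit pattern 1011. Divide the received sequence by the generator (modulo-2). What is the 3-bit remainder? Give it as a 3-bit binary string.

110

Modulo-2 division of 11110111000 by 1011:
  pos 0: 1111 XOR 1011 = 0100
  pos 1: 1000 XOR 1011 = 0011
  pos 3: 1111 XOR 1011 = 0100
  pos 4: 1001 XOR 1011 = 0010
  pos 6: 1000 XOR 1011 = 0011
Remainder = 110 (nonzero — an error is detected).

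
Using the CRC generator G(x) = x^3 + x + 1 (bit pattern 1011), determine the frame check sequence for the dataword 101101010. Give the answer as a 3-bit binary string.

Append 3 zeros: 101101010000. Divide by 1011 (XOR where the leading bit is 1):
  pos 0: 1011 XOR 1011 = 0000
  pos 5: 1010 XOR 1011 = 0001
  pos 8: 1000 XOR 1011 = 0011
Remainder (last 3 bits) = 011. This is the CRC / FCS.

011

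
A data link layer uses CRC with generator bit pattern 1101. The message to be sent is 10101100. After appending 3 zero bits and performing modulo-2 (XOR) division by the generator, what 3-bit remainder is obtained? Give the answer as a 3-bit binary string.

Append 3 zeros: 10101100000. Divide by 1101 (XOR where the leading bit is 1):
  pos 0: 1010 XOR 1101 = 0111
  pos 1: 1111 XOR 1101 = 0010
  pos 3: 1010 XOR 1101 = 0111
  pos 4: 1110 XOR 1101 = 0011
  pos 6: 1100 XOR 1101 = 0001
Remainder (last 3 bits) = 010. This is the CRC / FCS.

010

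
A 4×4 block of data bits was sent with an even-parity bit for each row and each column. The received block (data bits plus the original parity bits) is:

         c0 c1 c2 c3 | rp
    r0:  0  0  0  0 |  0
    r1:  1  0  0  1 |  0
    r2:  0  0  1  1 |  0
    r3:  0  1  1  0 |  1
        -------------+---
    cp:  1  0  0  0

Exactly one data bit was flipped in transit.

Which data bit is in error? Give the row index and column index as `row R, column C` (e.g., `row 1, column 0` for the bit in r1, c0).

Recompute each row's even parity and compare to rp:
  r0: data parity 0, sent rp 0 → ok
  r1: data parity 0, sent rp 0 → ok
  r2: data parity 0, sent rp 0 → ok
  r3: data parity 0, sent rp 1 → mismatch
Recompute each column's even parity and compare to cp:
  c0: data parity 1, sent cp 1 → ok
  c1: data parity 1, sent cp 0 → mismatch
  c2: data parity 0, sent cp 0 → ok
  c3: data parity 0, sent cp 0 → ok
Exactly one row (r3) and one column (c1) fail → the flipped bit is at their intersection.

row 3, column 1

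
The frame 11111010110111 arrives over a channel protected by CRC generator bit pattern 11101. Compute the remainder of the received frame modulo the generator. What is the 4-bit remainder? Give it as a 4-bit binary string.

0100

Modulo-2 division of 11111010110111 by 11101:
  pos 0: 11111 XOR 11101 = 00010
  pos 3: 10010 XOR 11101 = 01111
  pos 4: 11111 XOR 11101 = 00010
  pos 7: 10101 XOR 11101 = 01000
  pos 8: 10001 XOR 11101 = 01100
  pos 9: 11001 XOR 11101 = 00100
Remainder = 0100 (nonzero — an error is detected).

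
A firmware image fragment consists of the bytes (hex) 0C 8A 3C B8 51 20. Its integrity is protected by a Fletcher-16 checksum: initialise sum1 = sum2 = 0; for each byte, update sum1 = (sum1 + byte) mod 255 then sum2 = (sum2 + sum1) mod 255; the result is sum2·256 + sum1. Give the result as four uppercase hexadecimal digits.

Running sums (mod 255):
  after byte 0 (0C): sum1=12, sum2=12
  after byte 1 (8A): sum1=150, sum2=162
  after byte 2 (3C): sum1=210, sum2=117
  after byte 3 (B8): sum1=139, sum2=1
  after byte 4 (51): sum1=220, sum2=221
  after byte 5 (20): sum1=252, sum2=218
Checksum = sum2·256 + sum1 = 218·256 + 252 = 56060 = 0xDAFC.

DAFC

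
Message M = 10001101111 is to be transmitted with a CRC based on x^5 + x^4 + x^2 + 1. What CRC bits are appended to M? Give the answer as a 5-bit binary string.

11111

Append 5 zeros: 1000110111100000. Divide by 110101 (XOR where the leading bit is 1):
  pos 0: 100011 XOR 110101 = 010110
  pos 1: 101100 XOR 110101 = 011001
  pos 2: 110011 XOR 110101 = 000110
  pos 5: 110111 XOR 110101 = 000010
  pos 9: 100000 XOR 110101 = 010101
  pos 10: 101010 XOR 110101 = 011111
Remainder (last 5 bits) = 11111. This is the CRC / FCS.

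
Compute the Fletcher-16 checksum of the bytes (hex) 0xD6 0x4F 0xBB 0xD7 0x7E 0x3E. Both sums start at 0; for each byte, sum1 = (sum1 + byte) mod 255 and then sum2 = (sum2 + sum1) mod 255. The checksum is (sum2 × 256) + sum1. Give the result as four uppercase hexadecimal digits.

Running sums (mod 255):
  after byte 0 (0xD6): sum1=214, sum2=214
  after byte 1 (0x4F): sum1=38, sum2=252
  after byte 2 (0xBB): sum1=225, sum2=222
  after byte 3 (0xD7): sum1=185, sum2=152
  after byte 4 (0x7E): sum1=56, sum2=208
  after byte 5 (0x3E): sum1=118, sum2=71
Checksum = sum2·256 + sum1 = 71·256 + 118 = 18294 = 0x4776.

4776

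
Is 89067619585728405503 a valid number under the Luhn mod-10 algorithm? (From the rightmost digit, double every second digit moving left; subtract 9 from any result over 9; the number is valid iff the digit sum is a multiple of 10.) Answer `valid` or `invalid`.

From the right, keep odd positions and double even positions (subtract 9 from any doubled value over 9):
  doubled (positions 2,4,...): 0 1 8 4 1 1 2 5 0 7 → sum 29
  kept (positions 1,3,...): 3 5 0 8 7 8 9 6 6 9 → sum 61
Total = 90.
90 mod 10 = 0, so the number is valid.

valid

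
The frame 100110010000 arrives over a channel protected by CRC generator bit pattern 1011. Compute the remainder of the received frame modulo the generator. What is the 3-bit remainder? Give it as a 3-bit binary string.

Modulo-2 division of 100110010000 by 1011:
  pos 0: 1001 XOR 1011 = 0010
  pos 2: 1010 XOR 1011 = 0001
  pos 5: 1010 XOR 1011 = 0001
  pos 8: 1000 XOR 1011 = 0011
Remainder = 011 (nonzero — an error is detected).

011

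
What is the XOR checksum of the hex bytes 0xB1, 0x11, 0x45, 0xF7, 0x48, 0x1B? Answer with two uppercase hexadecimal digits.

XOR the bytes together:
  start with 0xB1
  0xB1 ⊕ 0x11 = 0xA0
  0xA0 ⊕ 0x45 = 0xE5
  0xE5 ⊕ 0xF7 = 0x12
  0x12 ⊕ 0x48 = 0x5A
  0x5A ⊕ 0x1B = 0x41

41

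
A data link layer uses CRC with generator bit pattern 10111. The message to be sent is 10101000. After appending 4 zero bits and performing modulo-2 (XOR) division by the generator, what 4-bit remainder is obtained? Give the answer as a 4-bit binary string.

0010

Append 4 zeros: 101010000000. Divide by 10111 (XOR where the leading bit is 1):
  pos 0: 10101 XOR 10111 = 00010
  pos 3: 10000 XOR 10111 = 00111
  pos 5: 11100 XOR 10111 = 01011
  pos 6: 10110 XOR 10111 = 00001
Remainder (last 4 bits) = 0010. This is the CRC / FCS.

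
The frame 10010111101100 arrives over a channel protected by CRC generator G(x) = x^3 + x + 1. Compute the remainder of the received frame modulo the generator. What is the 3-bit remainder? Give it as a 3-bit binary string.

000

Modulo-2 division of 10010111101100 by 1011:
  pos 0: 1001 XOR 1011 = 0010
  pos 2: 1001 XOR 1011 = 0010
  pos 4: 1011 XOR 1011 = 0000
  pos 8: 1011 XOR 1011 = 0000
Remainder = 000 (zero — the frame passes the CRC check).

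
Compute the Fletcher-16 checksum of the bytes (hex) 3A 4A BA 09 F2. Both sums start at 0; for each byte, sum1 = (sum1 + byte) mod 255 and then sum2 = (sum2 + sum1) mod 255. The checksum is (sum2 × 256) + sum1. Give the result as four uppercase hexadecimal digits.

813B

Running sums (mod 255):
  after byte 0 (3A): sum1=58, sum2=58
  after byte 1 (4A): sum1=132, sum2=190
  after byte 2 (BA): sum1=63, sum2=253
  after byte 3 (09): sum1=72, sum2=70
  after byte 4 (F2): sum1=59, sum2=129
Checksum = sum2·256 + sum1 = 129·256 + 59 = 33083 = 0x813B.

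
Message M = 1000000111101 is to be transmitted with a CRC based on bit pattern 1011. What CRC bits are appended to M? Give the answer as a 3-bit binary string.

Append 3 zeros: 1000000111101000. Divide by 1011 (XOR where the leading bit is 1):
  pos 0: 1000 XOR 1011 = 0011
  pos 2: 1100 XOR 1011 = 0111
  pos 3: 1110 XOR 1011 = 0101
  pos 4: 1011 XOR 1011 = 0000
  pos 8: 1110 XOR 1011 = 0101
  pos 9: 1011 XOR 1011 = 0000
Remainder (last 3 bits) = 000. This is the CRC / FCS.

000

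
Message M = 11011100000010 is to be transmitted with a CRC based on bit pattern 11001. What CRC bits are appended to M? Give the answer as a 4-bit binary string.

Append 4 zeros: 110111000000100000. Divide by 11001 (XOR where the leading bit is 1):
  pos 0: 11011 XOR 11001 = 00010
  pos 3: 10100 XOR 11001 = 01101
  pos 4: 11010 XOR 11001 = 00011
  pos 7: 11000 XOR 11001 = 00001
  pos 11: 11000 XOR 11001 = 00001
Remainder (last 4 bits) = 0100. This is the CRC / FCS.

0100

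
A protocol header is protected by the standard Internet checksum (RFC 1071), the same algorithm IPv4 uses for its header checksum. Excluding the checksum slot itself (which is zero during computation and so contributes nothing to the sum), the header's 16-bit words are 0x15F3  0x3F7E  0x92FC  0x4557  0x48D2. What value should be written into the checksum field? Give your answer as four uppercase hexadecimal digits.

One's-complement addition (fold any carry out of bit 15 back into bit 0):
  0x15F3 + 0x3F7E = 0x05571
  0x5571 + 0x92FC = 0x0E86D
  0xE86D + 0x4557 = 0x12DC4 → wrap carry → 0x2DC5
  0x2DC5 + 0x48D2 = 0x07697
One's-complement sum = 0x7697.
Checksum = ~0x7697 & 0xFFFF = 0x8968.

8968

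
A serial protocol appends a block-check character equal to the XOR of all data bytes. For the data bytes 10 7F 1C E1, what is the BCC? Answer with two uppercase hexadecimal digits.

92

XOR the bytes together:
  start with 0x10
  0x10 ⊕ 0x7F = 0x6F
  0x6F ⊕ 0x1C = 0x73
  0x73 ⊕ 0xE1 = 0x92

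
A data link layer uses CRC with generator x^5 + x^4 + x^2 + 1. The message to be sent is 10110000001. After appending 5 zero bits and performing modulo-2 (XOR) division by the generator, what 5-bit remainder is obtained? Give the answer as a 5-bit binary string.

Append 5 zeros: 1011000000100000. Divide by 110101 (XOR where the leading bit is 1):
  pos 0: 101100 XOR 110101 = 011001
  pos 1: 110010 XOR 110101 = 000111
  pos 4: 111000 XOR 110101 = 001101
  pos 6: 110110 XOR 110101 = 000011
  pos 10: 110000 XOR 110101 = 000101
Remainder (last 5 bits) = 00101. This is the CRC / FCS.

00101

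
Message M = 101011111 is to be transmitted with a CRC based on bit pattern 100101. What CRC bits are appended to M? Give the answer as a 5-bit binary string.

10111

Append 5 zeros: 10101111100000. Divide by 100101 (XOR where the leading bit is 1):
  pos 0: 101011 XOR 100101 = 001110
  pos 2: 111011 XOR 100101 = 011110
  pos 3: 111101 XOR 100101 = 011000
  pos 4: 110000 XOR 100101 = 010101
  pos 5: 101010 XOR 100101 = 001111
  pos 7: 111100 XOR 100101 = 011001
  pos 8: 110010 XOR 100101 = 010111
Remainder (last 5 bits) = 10111. This is the CRC / FCS.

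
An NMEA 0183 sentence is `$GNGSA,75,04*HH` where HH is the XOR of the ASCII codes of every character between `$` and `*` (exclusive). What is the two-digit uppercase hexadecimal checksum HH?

5A

XOR the ASCII codes of the payload characters:
  'G' = 0x47 → acc = 0x47
  'N' = 0x4E → acc = 0x09
  'G' = 0x47 → acc = 0x4E
  'S' = 0x53 → acc = 0x1D
  'A' = 0x41 → acc = 0x5C
  ',' = 0x2C → acc = 0x70
  '7' = 0x37 → acc = 0x47
  '5' = 0x35 → acc = 0x72
  ',' = 0x2C → acc = 0x5E
  '0' = 0x30 → acc = 0x6E
  '4' = 0x34 → acc = 0x5A
Checksum = 0x5A.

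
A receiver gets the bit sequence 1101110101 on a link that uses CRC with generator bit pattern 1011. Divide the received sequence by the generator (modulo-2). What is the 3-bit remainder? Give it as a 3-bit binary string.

111

Modulo-2 division of 1101110101 by 1011:
  pos 0: 1101 XOR 1011 = 0110
  pos 1: 1101 XOR 1011 = 0110
  pos 2: 1101 XOR 1011 = 0110
  pos 3: 1100 XOR 1011 = 0111
  pos 4: 1111 XOR 1011 = 0100
  pos 5: 1000 XOR 1011 = 0011
Remainder = 111 (nonzero — an error is detected).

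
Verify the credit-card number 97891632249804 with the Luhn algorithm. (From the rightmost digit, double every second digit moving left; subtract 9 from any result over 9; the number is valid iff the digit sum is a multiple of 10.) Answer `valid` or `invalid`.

invalid

From the right, keep odd positions and double even positions (subtract 9 from any doubled value over 9):
  doubled (positions 2,4,...): 0 9 4 6 2 7 9 → sum 37
  kept (positions 1,3,...): 4 8 4 2 6 9 7 → sum 40
Total = 77.
77 mod 10 = 7, so the number is invalid.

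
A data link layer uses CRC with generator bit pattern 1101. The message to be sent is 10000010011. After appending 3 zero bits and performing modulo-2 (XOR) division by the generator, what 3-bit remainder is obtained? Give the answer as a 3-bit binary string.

Append 3 zeros: 10000010011000. Divide by 1101 (XOR where the leading bit is 1):
  pos 0: 1000 XOR 1101 = 0101
  pos 1: 1010 XOR 1101 = 0111
  pos 2: 1110 XOR 1101 = 0011
  pos 4: 1110 XOR 1101 = 0011
  pos 6: 1101 XOR 1101 = 0000
  pos 10: 1000 XOR 1101 = 0101
Remainder (last 3 bits) = 101. This is the CRC / FCS.

101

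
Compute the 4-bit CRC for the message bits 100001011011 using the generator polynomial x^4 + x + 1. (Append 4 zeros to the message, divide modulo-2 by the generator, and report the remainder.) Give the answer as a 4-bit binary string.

Append 4 zeros: 1000010110110000. Divide by 10011 (XOR where the leading bit is 1):
  pos 0: 10000 XOR 10011 = 00011
  pos 3: 11101 XOR 10011 = 01110
  pos 4: 11101 XOR 10011 = 01110
  pos 5: 11100 XOR 10011 = 01111
  pos 6: 11111 XOR 10011 = 01100
  pos 7: 11001 XOR 10011 = 01010
  pos 8: 10100 XOR 10011 = 00111
  pos 10: 11100 XOR 10011 = 01111
  pos 11: 11110 XOR 10011 = 01101
Remainder (last 4 bits) = 1101. This is the CRC / FCS.

1101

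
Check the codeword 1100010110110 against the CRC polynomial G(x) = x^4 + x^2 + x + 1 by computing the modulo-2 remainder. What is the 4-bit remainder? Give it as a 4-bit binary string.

0111

Modulo-2 division of 1100010110110 by 10111:
  pos 0: 11000 XOR 10111 = 01111
  pos 1: 11111 XOR 10111 = 01000
  pos 2: 10000 XOR 10111 = 00111
  pos 4: 11111 XOR 10111 = 01000
  pos 5: 10000 XOR 10111 = 00111
  pos 7: 11111 XOR 10111 = 01000
  pos 8: 10000 XOR 10111 = 00111
Remainder = 0111 (nonzero — an error is detected).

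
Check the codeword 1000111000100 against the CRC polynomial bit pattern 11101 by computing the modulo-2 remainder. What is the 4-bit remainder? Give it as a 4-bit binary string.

1110

Modulo-2 division of 1000111000100 by 11101:
  pos 0: 10001 XOR 11101 = 01100
  pos 1: 11001 XOR 11101 = 00100
  pos 3: 10010 XOR 11101 = 01111
  pos 4: 11110 XOR 11101 = 00011
  pos 7: 11010 XOR 11101 = 00111
Remainder = 1110 (nonzero — an error is detected).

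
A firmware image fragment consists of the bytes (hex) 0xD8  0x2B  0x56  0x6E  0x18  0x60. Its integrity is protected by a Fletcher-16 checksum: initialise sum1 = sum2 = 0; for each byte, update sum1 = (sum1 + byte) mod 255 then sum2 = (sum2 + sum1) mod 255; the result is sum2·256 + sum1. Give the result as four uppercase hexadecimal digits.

Running sums (mod 255):
  after byte 0 (0xD8): sum1=216, sum2=216
  after byte 1 (0x2B): sum1=4, sum2=220
  after byte 2 (0x56): sum1=90, sum2=55
  after byte 3 (0x6E): sum1=200, sum2=0
  after byte 4 (0x18): sum1=224, sum2=224
  after byte 5 (0x60): sum1=65, sum2=34
Checksum = sum2·256 + sum1 = 34·256 + 65 = 8769 = 0x2241.

2241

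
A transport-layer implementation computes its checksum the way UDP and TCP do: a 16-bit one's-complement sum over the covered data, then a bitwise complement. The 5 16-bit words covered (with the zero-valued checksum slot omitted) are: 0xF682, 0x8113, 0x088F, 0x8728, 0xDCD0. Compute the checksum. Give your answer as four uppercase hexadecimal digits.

1BE1

One's-complement addition (fold any carry out of bit 15 back into bit 0):
  0xF682 + 0x8113 = 0x17795 → wrap carry → 0x7796
  0x7796 + 0x088F = 0x08025
  0x8025 + 0x8728 = 0x1074D → wrap carry → 0x074E
  0x074E + 0xDCD0 = 0x0E41E
One's-complement sum = 0xE41E.
Checksum = ~0xE41E & 0xFFFF = 0x1BE1.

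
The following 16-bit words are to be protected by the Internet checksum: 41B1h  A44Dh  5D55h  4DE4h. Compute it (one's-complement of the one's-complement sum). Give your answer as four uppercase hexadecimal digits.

6EC7

One's-complement addition (fold any carry out of bit 15 back into bit 0):
  0x41B1 + 0xA44D = 0x0E5FE
  0xE5FE + 0x5D55 = 0x14353 → wrap carry → 0x4354
  0x4354 + 0x4DE4 = 0x09138
One's-complement sum = 0x9138.
Checksum = ~0x9138 & 0xFFFF = 0x6EC7.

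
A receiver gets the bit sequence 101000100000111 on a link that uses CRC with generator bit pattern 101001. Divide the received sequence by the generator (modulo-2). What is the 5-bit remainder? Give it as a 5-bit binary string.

00000

Modulo-2 division of 101000100000111 by 101001:
  pos 0: 101000 XOR 101001 = 000001
  pos 5: 110000 XOR 101001 = 011001
  pos 6: 110010 XOR 101001 = 011011
  pos 7: 110111 XOR 101001 = 011110
  pos 8: 111101 XOR 101001 = 010100
  pos 9: 101001 XOR 101001 = 000000
Remainder = 00000 (zero — the frame passes the CRC check).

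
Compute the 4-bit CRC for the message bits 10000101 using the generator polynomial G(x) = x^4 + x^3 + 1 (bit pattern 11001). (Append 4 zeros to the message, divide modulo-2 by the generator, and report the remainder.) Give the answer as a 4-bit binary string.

1011

Append 4 zeros: 100001010000. Divide by 11001 (XOR where the leading bit is 1):
  pos 0: 10000 XOR 11001 = 01001
  pos 1: 10011 XOR 11001 = 01010
  pos 2: 10100 XOR 11001 = 01101
  pos 3: 11011 XOR 11001 = 00010
  pos 6: 10000 XOR 11001 = 01001
  pos 7: 10010 XOR 11001 = 01011
Remainder (last 4 bits) = 1011. This is the CRC / FCS.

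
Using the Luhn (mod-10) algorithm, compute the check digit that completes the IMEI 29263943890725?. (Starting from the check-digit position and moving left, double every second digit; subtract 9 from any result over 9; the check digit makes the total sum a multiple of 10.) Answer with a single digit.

7

Partial digits right→left: 5 2 7 0 9 8 3 4 9 3 6 2 9 2
Double every second digit counting from the check-digit position (so the 1st, 3rd, 5th, ... of the partial from the right).
  doubled (with −9 where >9): 1 5 9 6 9 3 9 → sum 42
  kept as-is: 2 0 8 4 3 2 2 → sum 21
Total = 42 + 21 = 63.
Check digit = (10 − (63 mod 10)) mod 10 = 7.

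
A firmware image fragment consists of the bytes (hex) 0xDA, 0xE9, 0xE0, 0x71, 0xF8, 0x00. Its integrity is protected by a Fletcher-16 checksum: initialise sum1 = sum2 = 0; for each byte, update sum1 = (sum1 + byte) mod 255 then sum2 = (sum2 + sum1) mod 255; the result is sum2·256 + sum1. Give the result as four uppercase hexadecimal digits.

7C10

Running sums (mod 255):
  after byte 0 (0xDA): sum1=218, sum2=218
  after byte 1 (0xE9): sum1=196, sum2=159
  after byte 2 (0xE0): sum1=165, sum2=69
  after byte 3 (0x71): sum1=23, sum2=92
  after byte 4 (0xF8): sum1=16, sum2=108
  after byte 5 (0x00): sum1=16, sum2=124
Checksum = sum2·256 + sum1 = 124·256 + 16 = 31760 = 0x7C10.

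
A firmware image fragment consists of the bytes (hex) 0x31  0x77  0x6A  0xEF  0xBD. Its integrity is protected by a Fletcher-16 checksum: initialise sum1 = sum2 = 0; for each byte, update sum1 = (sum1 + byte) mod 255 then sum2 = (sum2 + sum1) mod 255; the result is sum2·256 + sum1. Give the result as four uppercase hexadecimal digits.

B0C0

Running sums (mod 255):
  after byte 0 (0x31): sum1=49, sum2=49
  after byte 1 (0x77): sum1=168, sum2=217
  after byte 2 (0x6A): sum1=19, sum2=236
  after byte 3 (0xEF): sum1=3, sum2=239
  after byte 4 (0xBD): sum1=192, sum2=176
Checksum = sum2·256 + sum1 = 176·256 + 192 = 45248 = 0xB0C0.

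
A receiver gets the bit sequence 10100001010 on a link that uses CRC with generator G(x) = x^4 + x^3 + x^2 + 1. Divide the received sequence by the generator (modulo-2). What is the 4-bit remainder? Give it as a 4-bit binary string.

Modulo-2 division of 10100001010 by 11101:
  pos 0: 10100 XOR 11101 = 01001
  pos 1: 10010 XOR 11101 = 01111
  pos 2: 11110 XOR 11101 = 00011
  pos 5: 11101 XOR 11101 = 00000
Remainder = 0000 (zero — the frame passes the CRC check).

0000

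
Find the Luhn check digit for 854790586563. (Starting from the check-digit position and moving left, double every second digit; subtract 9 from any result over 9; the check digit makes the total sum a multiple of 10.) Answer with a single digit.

2

Partial digits right→left: 3 6 5 6 8 5 0 9 7 4 5 8
Double every second digit counting from the check-digit position (so the 1st, 3rd, 5th, ... of the partial from the right).
  doubled (with −9 where >9): 6 1 7 0 5 1 → sum 20
  kept as-is: 6 6 5 9 4 8 → sum 38
Total = 20 + 38 = 58.
Check digit = (10 − (58 mod 10)) mod 10 = 2.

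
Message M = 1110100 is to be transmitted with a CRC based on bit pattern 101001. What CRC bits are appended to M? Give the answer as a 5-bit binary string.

Append 5 zeros: 111010000000. Divide by 101001 (XOR where the leading bit is 1):
  pos 0: 111010 XOR 101001 = 010011
  pos 1: 100110 XOR 101001 = 001111
  pos 3: 111100 XOR 101001 = 010101
  pos 4: 101010 XOR 101001 = 000011
Remainder (last 5 bits) = 01100. This is the CRC / FCS.

01100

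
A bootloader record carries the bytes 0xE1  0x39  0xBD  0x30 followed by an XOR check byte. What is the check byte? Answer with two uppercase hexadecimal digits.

XOR the bytes together:
  start with 0xE1
  0xE1 ⊕ 0x39 = 0xD8
  0xD8 ⊕ 0xBD = 0x65
  0x65 ⊕ 0x30 = 0x55

55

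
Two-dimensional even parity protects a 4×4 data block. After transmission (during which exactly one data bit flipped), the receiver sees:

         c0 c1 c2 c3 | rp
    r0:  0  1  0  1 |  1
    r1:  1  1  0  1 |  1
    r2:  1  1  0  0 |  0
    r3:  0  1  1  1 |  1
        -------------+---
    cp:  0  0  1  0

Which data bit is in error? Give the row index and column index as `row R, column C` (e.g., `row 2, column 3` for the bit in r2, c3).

row 0, column 3

Recompute each row's even parity and compare to rp:
  r0: data parity 0, sent rp 1 → mismatch
  r1: data parity 1, sent rp 1 → ok
  r2: data parity 0, sent rp 0 → ok
  r3: data parity 1, sent rp 1 → ok
Recompute each column's even parity and compare to cp:
  c0: data parity 0, sent cp 0 → ok
  c1: data parity 0, sent cp 0 → ok
  c2: data parity 1, sent cp 1 → ok
  c3: data parity 1, sent cp 0 → mismatch
Exactly one row (r0) and one column (c3) fail → the flipped bit is at their intersection.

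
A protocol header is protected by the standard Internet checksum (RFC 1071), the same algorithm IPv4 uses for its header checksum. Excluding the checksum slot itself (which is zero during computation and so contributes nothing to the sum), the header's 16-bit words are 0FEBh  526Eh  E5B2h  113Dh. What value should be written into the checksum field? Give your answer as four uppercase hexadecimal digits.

One's-complement addition (fold any carry out of bit 15 back into bit 0):
  0x0FEB + 0x526E = 0x06259
  0x6259 + 0xE5B2 = 0x1480B → wrap carry → 0x480C
  0x480C + 0x113D = 0x05949
One's-complement sum = 0x5949.
Checksum = ~0x5949 & 0xFFFF = 0xA6B6.

A6B6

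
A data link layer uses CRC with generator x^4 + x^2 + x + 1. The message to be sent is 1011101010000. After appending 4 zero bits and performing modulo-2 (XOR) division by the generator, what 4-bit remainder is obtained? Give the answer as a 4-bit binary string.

Append 4 zeros: 10111010100000000. Divide by 10111 (XOR where the leading bit is 1):
  pos 0: 10111 XOR 10111 = 00000
  pos 6: 10100 XOR 10111 = 00011
  pos 9: 11000 XOR 10111 = 01111
  pos 10: 11110 XOR 10111 = 01001
  pos 11: 10010 XOR 10111 = 00101
Remainder (last 4 bits) = 1010. This is the CRC / FCS.

1010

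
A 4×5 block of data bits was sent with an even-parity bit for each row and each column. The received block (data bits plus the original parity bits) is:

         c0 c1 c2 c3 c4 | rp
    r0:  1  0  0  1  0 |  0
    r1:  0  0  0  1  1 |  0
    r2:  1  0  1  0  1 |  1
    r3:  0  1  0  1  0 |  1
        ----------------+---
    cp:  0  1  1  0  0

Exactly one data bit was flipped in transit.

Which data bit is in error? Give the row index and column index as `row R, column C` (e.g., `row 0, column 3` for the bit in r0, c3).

Recompute each row's even parity and compare to rp:
  r0: data parity 0, sent rp 0 → ok
  r1: data parity 0, sent rp 0 → ok
  r2: data parity 1, sent rp 1 → ok
  r3: data parity 0, sent rp 1 → mismatch
Recompute each column's even parity and compare to cp:
  c0: data parity 0, sent cp 0 → ok
  c1: data parity 1, sent cp 1 → ok
  c2: data parity 1, sent cp 1 → ok
  c3: data parity 1, sent cp 0 → mismatch
  c4: data parity 0, sent cp 0 → ok
Exactly one row (r3) and one column (c3) fail → the flipped bit is at their intersection.

row 3, column 3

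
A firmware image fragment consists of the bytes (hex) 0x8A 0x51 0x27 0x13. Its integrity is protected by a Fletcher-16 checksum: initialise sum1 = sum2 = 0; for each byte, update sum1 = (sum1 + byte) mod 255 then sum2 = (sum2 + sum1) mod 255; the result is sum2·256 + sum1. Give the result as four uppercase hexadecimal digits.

7F16

Running sums (mod 255):
  after byte 0 (0x8A): sum1=138, sum2=138
  after byte 1 (0x51): sum1=219, sum2=102
  after byte 2 (0x27): sum1=3, sum2=105
  after byte 3 (0x13): sum1=22, sum2=127
Checksum = sum2·256 + sum1 = 127·256 + 22 = 32534 = 0x7F16.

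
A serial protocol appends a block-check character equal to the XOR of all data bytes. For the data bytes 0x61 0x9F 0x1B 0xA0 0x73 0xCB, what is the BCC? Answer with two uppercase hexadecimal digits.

XOR the bytes together:
  start with 0x61
  0x61 ⊕ 0x9F = 0xFE
  0xFE ⊕ 0x1B = 0xE5
  0xE5 ⊕ 0xA0 = 0x45
  0x45 ⊕ 0x73 = 0x36
  0x36 ⊕ 0xCB = 0xFD

FD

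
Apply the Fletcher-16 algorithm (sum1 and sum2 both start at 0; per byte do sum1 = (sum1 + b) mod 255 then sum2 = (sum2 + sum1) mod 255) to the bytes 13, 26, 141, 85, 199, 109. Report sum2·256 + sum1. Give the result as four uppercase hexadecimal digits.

Running sums (mod 255):
  after byte 0 (13): sum1=13, sum2=13
  after byte 1 (26): sum1=39, sum2=52
  after byte 2 (141): sum1=180, sum2=232
  after byte 3 (85): sum1=10, sum2=242
  after byte 4 (199): sum1=209, sum2=196
  after byte 5 (109): sum1=63, sum2=4
Checksum = sum2·256 + sum1 = 4·256 + 63 = 1087 = 0x043F.

043F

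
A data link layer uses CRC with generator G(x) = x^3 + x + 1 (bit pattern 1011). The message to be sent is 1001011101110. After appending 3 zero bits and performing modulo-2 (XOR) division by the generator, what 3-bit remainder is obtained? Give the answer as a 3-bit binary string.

Append 3 zeros: 1001011101110000. Divide by 1011 (XOR where the leading bit is 1):
  pos 0: 1001 XOR 1011 = 0010
  pos 2: 1001 XOR 1011 = 0010
  pos 4: 1011 XOR 1011 = 0000
  pos 9: 1110 XOR 1011 = 0101
  pos 10: 1010 XOR 1011 = 0001
Remainder (last 3 bits) = 100. This is the CRC / FCS.

100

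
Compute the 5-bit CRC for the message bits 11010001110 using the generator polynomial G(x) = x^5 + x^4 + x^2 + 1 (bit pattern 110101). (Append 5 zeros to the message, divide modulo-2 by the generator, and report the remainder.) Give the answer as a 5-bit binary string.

00101

Append 5 zeros: 1101000111000000. Divide by 110101 (XOR where the leading bit is 1):
  pos 0: 110100 XOR 110101 = 000001
  pos 5: 101110 XOR 110101 = 011011
  pos 6: 110110 XOR 110101 = 000011
  pos 10: 110000 XOR 110101 = 000101
Remainder (last 5 bits) = 00101. This is the CRC / FCS.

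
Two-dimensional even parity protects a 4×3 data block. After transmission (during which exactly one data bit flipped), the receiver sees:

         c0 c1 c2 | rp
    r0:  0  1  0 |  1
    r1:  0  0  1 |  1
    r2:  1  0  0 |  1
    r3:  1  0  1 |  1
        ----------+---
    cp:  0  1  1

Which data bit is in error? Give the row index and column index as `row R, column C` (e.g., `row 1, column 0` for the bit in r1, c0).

Recompute each row's even parity and compare to rp:
  r0: data parity 1, sent rp 1 → ok
  r1: data parity 1, sent rp 1 → ok
  r2: data parity 1, sent rp 1 → ok
  r3: data parity 0, sent rp 1 → mismatch
Recompute each column's even parity and compare to cp:
  c0: data parity 0, sent cp 0 → ok
  c1: data parity 1, sent cp 1 → ok
  c2: data parity 0, sent cp 1 → mismatch
Exactly one row (r3) and one column (c2) fail → the flipped bit is at their intersection.

row 3, column 2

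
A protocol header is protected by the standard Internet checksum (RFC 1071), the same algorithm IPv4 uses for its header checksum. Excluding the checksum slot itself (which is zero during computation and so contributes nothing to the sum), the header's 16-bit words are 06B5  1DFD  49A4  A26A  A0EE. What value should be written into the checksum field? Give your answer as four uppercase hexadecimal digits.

4E50

One's-complement addition (fold any carry out of bit 15 back into bit 0):
  0x06B5 + 0x1DFD = 0x024B2
  0x24B2 + 0x49A4 = 0x06E56
  0x6E56 + 0xA26A = 0x110C0 → wrap carry → 0x10C1
  0x10C1 + 0xA0EE = 0x0B1AF
One's-complement sum = 0xB1AF.
Checksum = ~0xB1AF & 0xFFFF = 0x4E50.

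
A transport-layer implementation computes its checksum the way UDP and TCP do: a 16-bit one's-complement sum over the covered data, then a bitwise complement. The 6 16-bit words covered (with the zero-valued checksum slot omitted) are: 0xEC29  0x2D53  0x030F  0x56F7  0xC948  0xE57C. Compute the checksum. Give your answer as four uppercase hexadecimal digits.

DDB6

One's-complement addition (fold any carry out of bit 15 back into bit 0):
  0xEC29 + 0x2D53 = 0x1197C → wrap carry → 0x197D
  0x197D + 0x030F = 0x01C8C
  0x1C8C + 0x56F7 = 0x07383
  0x7383 + 0xC948 = 0x13CCB → wrap carry → 0x3CCC
  0x3CCC + 0xE57C = 0x12248 → wrap carry → 0x2249
One's-complement sum = 0x2249.
Checksum = ~0x2249 & 0xFFFF = 0xDDB6.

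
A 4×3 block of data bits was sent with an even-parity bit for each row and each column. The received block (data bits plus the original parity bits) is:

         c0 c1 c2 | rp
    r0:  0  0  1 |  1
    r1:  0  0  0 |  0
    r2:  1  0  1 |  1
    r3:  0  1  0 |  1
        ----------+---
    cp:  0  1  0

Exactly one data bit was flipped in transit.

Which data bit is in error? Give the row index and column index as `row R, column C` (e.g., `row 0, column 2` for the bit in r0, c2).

Recompute each row's even parity and compare to rp:
  r0: data parity 1, sent rp 1 → ok
  r1: data parity 0, sent rp 0 → ok
  r2: data parity 0, sent rp 1 → mismatch
  r3: data parity 1, sent rp 1 → ok
Recompute each column's even parity and compare to cp:
  c0: data parity 1, sent cp 0 → mismatch
  c1: data parity 1, sent cp 1 → ok
  c2: data parity 0, sent cp 0 → ok
Exactly one row (r2) and one column (c0) fail → the flipped bit is at their intersection.

row 2, column 0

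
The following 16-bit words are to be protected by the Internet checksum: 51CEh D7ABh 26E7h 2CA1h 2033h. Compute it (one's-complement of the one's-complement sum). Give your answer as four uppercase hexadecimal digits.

One's-complement addition (fold any carry out of bit 15 back into bit 0):
  0x51CE + 0xD7AB = 0x12979 → wrap carry → 0x297A
  0x297A + 0x26E7 = 0x05061
  0x5061 + 0x2CA1 = 0x07D02
  0x7D02 + 0x2033 = 0x09D35
One's-complement sum = 0x9D35.
Checksum = ~0x9D35 & 0xFFFF = 0x62CA.

62CA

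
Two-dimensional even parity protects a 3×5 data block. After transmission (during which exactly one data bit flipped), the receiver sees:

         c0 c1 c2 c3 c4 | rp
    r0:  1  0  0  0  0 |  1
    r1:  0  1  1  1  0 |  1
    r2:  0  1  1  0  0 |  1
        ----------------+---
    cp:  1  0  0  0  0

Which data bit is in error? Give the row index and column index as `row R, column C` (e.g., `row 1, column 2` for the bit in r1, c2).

Recompute each row's even parity and compare to rp:
  r0: data parity 1, sent rp 1 → ok
  r1: data parity 1, sent rp 1 → ok
  r2: data parity 0, sent rp 1 → mismatch
Recompute each column's even parity and compare to cp:
  c0: data parity 1, sent cp 1 → ok
  c1: data parity 0, sent cp 0 → ok
  c2: data parity 0, sent cp 0 → ok
  c3: data parity 1, sent cp 0 → mismatch
  c4: data parity 0, sent cp 0 → ok
Exactly one row (r2) and one column (c3) fail → the flipped bit is at their intersection.

row 2, column 3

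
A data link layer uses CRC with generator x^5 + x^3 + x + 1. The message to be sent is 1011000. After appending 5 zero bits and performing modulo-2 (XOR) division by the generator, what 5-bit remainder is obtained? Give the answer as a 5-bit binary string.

Append 5 zeros: 101100000000. Divide by 101011 (XOR where the leading bit is 1):
  pos 0: 101100 XOR 101011 = 000111
  pos 3: 111000 XOR 101011 = 010011
  pos 4: 100110 XOR 101011 = 001101
  pos 6: 110100 XOR 101011 = 011111
Remainder (last 5 bits) = 11111. This is the CRC / FCS.

11111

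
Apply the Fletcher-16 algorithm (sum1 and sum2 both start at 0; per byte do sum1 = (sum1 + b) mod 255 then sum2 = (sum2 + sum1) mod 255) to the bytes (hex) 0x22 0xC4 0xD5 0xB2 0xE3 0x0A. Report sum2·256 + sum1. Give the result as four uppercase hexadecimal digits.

Running sums (mod 255):
  after byte 0 (0x22): sum1=34, sum2=34
  after byte 1 (0xC4): sum1=230, sum2=9
  after byte 2 (0xD5): sum1=188, sum2=197
  after byte 3 (0xB2): sum1=111, sum2=53
  after byte 4 (0xE3): sum1=83, sum2=136
  after byte 5 (0x0A): sum1=93, sum2=229
Checksum = sum2·256 + sum1 = 229·256 + 93 = 58717 = 0xE55D.

E55D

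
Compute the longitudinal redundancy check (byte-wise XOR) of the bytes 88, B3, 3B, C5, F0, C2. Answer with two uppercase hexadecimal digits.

F7

XOR the bytes together:
  start with 0x88
  0x88 ⊕ 0xB3 = 0x3B
  0x3B ⊕ 0x3B = 0x00
  0x00 ⊕ 0xC5 = 0xC5
  0xC5 ⊕ 0xF0 = 0x35
  0x35 ⊕ 0xC2 = 0xF7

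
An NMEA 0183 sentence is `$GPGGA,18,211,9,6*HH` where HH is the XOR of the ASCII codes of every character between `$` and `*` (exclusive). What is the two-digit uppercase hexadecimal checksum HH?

62

XOR the ASCII codes of the payload characters:
  'G' = 0x47 → acc = 0x47
  'P' = 0x50 → acc = 0x17
  'G' = 0x47 → acc = 0x50
  'G' = 0x47 → acc = 0x17
  'A' = 0x41 → acc = 0x56
  ',' = 0x2C → acc = 0x7A
  '1' = 0x31 → acc = 0x4B
  '8' = 0x38 → acc = 0x73
  ',' = 0x2C → acc = 0x5F
  '2' = 0x32 → acc = 0x6D
  '1' = 0x31 → acc = 0x5C
  '1' = 0x31 → acc = 0x6D
  ',' = 0x2C → acc = 0x41
  '9' = 0x39 → acc = 0x78
  ',' = 0x2C → acc = 0x54
  '6' = 0x36 → acc = 0x62
Checksum = 0x62.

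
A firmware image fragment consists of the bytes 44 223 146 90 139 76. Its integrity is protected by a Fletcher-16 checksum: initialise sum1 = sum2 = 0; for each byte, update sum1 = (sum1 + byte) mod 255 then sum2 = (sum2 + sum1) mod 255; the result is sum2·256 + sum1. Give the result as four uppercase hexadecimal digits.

25D0

Running sums (mod 255):
  after byte 0 (44): sum1=44, sum2=44
  after byte 1 (223): sum1=12, sum2=56
  after byte 2 (146): sum1=158, sum2=214
  after byte 3 (90): sum1=248, sum2=207
  after byte 4 (139): sum1=132, sum2=84
  after byte 5 (76): sum1=208, sum2=37
Checksum = sum2·256 + sum1 = 37·256 + 208 = 9680 = 0x25D0.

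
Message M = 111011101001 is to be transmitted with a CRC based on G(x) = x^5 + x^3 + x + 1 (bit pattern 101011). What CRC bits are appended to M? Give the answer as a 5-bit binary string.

Append 5 zeros: 11101110100100000. Divide by 101011 (XOR where the leading bit is 1):
  pos 0: 111011 XOR 101011 = 010000
  pos 1: 100001 XOR 101011 = 001010
  pos 3: 101001 XOR 101011 = 000010
  pos 7: 100010 XOR 101011 = 001001
  pos 9: 100100 XOR 101011 = 001111
  pos 11: 111100 XOR 101011 = 010111
Remainder (last 5 bits) = 10111. This is the CRC / FCS.

10111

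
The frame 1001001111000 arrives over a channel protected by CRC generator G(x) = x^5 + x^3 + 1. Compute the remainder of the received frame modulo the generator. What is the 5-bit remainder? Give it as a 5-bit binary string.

Modulo-2 division of 1001001111000 by 101001:
  pos 0: 100100 XOR 101001 = 001101
  pos 2: 110111 XOR 101001 = 011110
  pos 3: 111101 XOR 101001 = 010100
  pos 4: 101001 XOR 101001 = 000000
Remainder = 00000 (zero — the frame passes the CRC check).

00000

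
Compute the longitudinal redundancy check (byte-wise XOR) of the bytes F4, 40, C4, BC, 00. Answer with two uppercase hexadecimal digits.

CC

XOR the bytes together:
  start with 0xF4
  0xF4 ⊕ 0x40 = 0xB4
  0xB4 ⊕ 0xC4 = 0x70
  0x70 ⊕ 0xBC = 0xCC
  0xCC ⊕ 0x00 = 0xCC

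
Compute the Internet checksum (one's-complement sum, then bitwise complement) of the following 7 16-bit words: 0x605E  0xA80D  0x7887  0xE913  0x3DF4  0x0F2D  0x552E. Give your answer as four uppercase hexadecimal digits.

F3A8

One's-complement addition (fold any carry out of bit 15 back into bit 0):
  0x605E + 0xA80D = 0x1086B → wrap carry → 0x086C
  0x086C + 0x7887 = 0x080F3
  0x80F3 + 0xE913 = 0x16A06 → wrap carry → 0x6A07
  0x6A07 + 0x3DF4 = 0x0A7FB
  0xA7FB + 0x0F2D = 0x0B728
  0xB728 + 0x552E = 0x10C56 → wrap carry → 0x0C57
One's-complement sum = 0x0C57.
Checksum = ~0x0C57 & 0xFFFF = 0xF3A8.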